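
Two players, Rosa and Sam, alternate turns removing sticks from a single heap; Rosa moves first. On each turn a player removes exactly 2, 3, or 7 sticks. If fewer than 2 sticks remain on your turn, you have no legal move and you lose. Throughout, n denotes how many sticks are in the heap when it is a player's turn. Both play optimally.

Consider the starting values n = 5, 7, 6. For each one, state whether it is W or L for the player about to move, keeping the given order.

Classify positions by backward induction: terminal positions (no move available) are L. From any other position, the mover wins iff some move reaches an L.
n=0: no move → L
n=1: no move → L
n=2: can move to 0, which is L ⇒ W
n=3: can move to 1, which is L ⇒ W
n=4: can move to 1, which is L ⇒ W
n=5: moves to 3(W), 2(W); every one is W ⇒ L
n=6: moves to 4(W), 3(W); every one is W ⇒ L
n=7: can move to 5, which is L ⇒ W

5: L, 7: W, 6: L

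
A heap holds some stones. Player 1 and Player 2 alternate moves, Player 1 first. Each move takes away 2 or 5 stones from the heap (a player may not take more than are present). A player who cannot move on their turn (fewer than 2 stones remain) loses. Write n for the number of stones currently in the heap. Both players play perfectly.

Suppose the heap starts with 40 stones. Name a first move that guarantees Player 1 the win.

Remove 5, leaving 35.

Compute win/loss labels from the base case upward. A position with no move is L. Any other position is W if it can reach an L in one move, else L.
n=0: no move → L
n=1: no move → L
n=2: reaches L-position 0 → W
n=3: reaches L-position 1 → W
n=4: only reaches 2(W), which is W → L
n=5: reaches L-position 0 → W
n=6: reaches L-position 4 → W
n=7: only reaches 5(W), 2(W), all W → L
n=8: only reaches 6(W), 3(W), all W → L
n=9: reaches L-position 7 → W
n=10: reaches L-position 8 → W
n=11: only reaches 9(W), 6(W), all W → L
n=12: reaches L-position 7 → W
n=13: reaches L-position 11 → W
n=14: only reaches 12(W), 9(W), all W → L
n=15: only reaches 13(W), 10(W), all W → L
n=16: reaches L-position 14 → W
n=17: reaches L-position 15 → W
n=18: only reaches 16(W), 13(W), all W → L
n=19: reaches L-position 14 → W
n=20: reaches L-position 18 → W
n=21: only reaches 19(W), 16(W), all W → L
n=22: only reaches 20(W), 17(W), all W → L
n=23: reaches L-position 21 → W
n=24: reaches L-position 22 → W
n=25: only reaches 23(W), 20(W), all W → L
n=26: reaches L-position 21 → W
n=27: reaches L-position 25 → W
n=28: only reaches 26(W), 23(W), all W → L
n=29: only reaches 27(W), 24(W), all W → L
n=30: reaches L-position 28 → W
n=31: reaches L-position 29 → W
n=32: only reaches 30(W), 27(W), all W → L
n=33: reaches L-position 28 → W
n=34: reaches L-position 32 → W
n=35: only reaches 33(W), 30(W), all W → L
n=36: only reaches 34(W), 31(W), all W → L
n=37: reaches L-position 35 → W
n=38: reaches L-position 36 → W
n=39: only reaches 37(W), 34(W), all W → L
n=40: reaches L-position 35 → W
From 40, the L positions reachable in one move are: 35.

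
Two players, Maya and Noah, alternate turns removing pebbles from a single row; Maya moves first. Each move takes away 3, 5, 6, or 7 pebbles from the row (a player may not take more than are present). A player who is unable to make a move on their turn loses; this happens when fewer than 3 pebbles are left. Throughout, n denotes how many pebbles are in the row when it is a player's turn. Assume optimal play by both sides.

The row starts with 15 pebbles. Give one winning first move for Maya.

Compute win/loss labels from the base case upward. A position with no move is L. Any other position is W if it can reach an L in one move, else L.
n=0: no move → L
n=1: no move → L
n=2: no move → L
n=3: reaches L-position 0 → W
n=4: reaches L-position 1 → W
n=5: reaches L-position 2 → W
n=6: reaches L-position 1 → W
n=7: reaches L-position 2 → W
n=8: reaches L-position 2 → W
n=9: reaches L-position 2 → W
n=10: only reaches 7(W), 5(W), 4(W), 3(W), all W → L
n=11: only reaches 8(W), 6(W), 5(W), 4(W), all W → L
n=12: only reaches 9(W), 7(W), 6(W), 5(W), all W → L
n=13: reaches L-position 10 → W
n=14: reaches L-position 11 → W
n=15: reaches L-position 12 → W
From 15, the L positions reachable in one move are: 12, 10. Any move reaching one of these is winning.

Remove 3, leaving 12.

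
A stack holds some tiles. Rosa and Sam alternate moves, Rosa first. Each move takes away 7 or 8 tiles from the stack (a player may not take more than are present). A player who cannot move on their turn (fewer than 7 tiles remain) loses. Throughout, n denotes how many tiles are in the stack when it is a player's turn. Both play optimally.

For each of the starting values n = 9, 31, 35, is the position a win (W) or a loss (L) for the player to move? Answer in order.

Positions with no move are L. A position that does have a move is losing for the player to move precisely when every available move leads to a winning position for the opponent. Fill in the labels:
n=0: no move → L
n=1: no move → L
n=2: no move → L
n=3: no move → L
n=4: no move → L
n=5: no move → L
n=6: no move → L
n=7: W (go to 0, an L position)
n=8: W (go to 1, an L position)
n=9: W (go to 2, an L position)
n=10: W (go to 3, an L position)
n=11: W (go to 4, an L position)
n=12: W (go to 5, an L position)
n=13: W (go to 6, an L position)
n=14: W (go to 6, an L position)
n=15: L (options 8(W), 7(W) are all W)
n=16: L (options 9(W), 8(W) are all W)
n=17: L (options 10(W), 9(W) are all W)
n=18: L (options 11(W), 10(W) are all W)
n=19: L (options 12(W), 11(W) are all W)
n=20: L (options 13(W), 12(W) are all W)
n=21: L (options 14(W), 13(W) are all W)
n=22: W (go to 15, an L position)
n=23: W (go to 16, an L position)
n=24: W (go to 17, an L position)
n=25: W (go to 18, an L position)
n=26: W (go to 19, an L position)
n=27: W (go to 20, an L position)
n=28: W (go to 21, an L position)
n=29: W (go to 21, an L position)
n=30: L (options 23(W), 22(W) are all W)
n=31: L (options 24(W), 23(W) are all W)
n=32: L (options 25(W), 24(W) are all W)
n=33: L (options 26(W), 25(W) are all W)
n=34: L (options 27(W), 26(W) are all W)
n=35: L (options 28(W), 27(W) are all W)

9: W, 31: L, 35: L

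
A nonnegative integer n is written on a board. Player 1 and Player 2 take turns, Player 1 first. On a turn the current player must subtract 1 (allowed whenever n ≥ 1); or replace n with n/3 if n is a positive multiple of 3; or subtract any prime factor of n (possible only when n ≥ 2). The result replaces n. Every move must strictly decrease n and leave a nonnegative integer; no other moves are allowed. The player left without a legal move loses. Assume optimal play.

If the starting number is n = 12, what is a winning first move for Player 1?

Move to 4.

Work bottom-up. With no move the player to move loses. Otherwise the position is W if at least one move leads to an L position for the opponent, and L if every move leads to a W.
n=0: no move → L
n=1: →0(L), so W
n=2: →0(L), so W
n=3: →0(L), so W
n=4: →2(W), 3(W) — all W, so L
n=5: →0(L), so W
n=6: →4(L), so W
n=7: →0(L), so W
n=8: →6(W), 7(W) — all W, so L
n=9: →8(L), so W
n=10: →8(L), so W
n=11: →0(L), so W
n=12: →4(L), so W
From 12, the L positions reachable in one move are: 4.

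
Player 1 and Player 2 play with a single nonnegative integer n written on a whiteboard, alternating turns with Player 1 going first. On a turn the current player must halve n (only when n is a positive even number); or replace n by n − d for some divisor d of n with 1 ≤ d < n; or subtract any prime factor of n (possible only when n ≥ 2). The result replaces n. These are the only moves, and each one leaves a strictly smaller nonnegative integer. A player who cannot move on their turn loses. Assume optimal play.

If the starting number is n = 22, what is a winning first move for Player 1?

Build the W/L table. Terminal = L. A non-terminal position is W if it has a move to some L; otherwise it is L.
n=0: no move → L
n=1: no move → L
n=2: reaches L-position 0 → W
n=3: reaches L-position 0 → W
n=4: only reaches 2(W), 3(W), all W → L
n=5: reaches L-position 0 → W
n=6: reaches L-position 4 → W
n=7: reaches L-position 0 → W
n=8: reaches L-position 4 → W
n=9: only reaches 6(W), 8(W), all W → L
n=10: reaches L-position 9 → W
n=11: reaches L-position 0 → W
n=12: reaches L-position 9 → W
n=13: reaches L-position 0 → W
n=14: only reaches 7(W), 12(W), 13(W), all W → L
n=15: reaches L-position 14 → W
n=16: reaches L-position 14 → W
n=17: reaches L-position 0 → W
n=18: reaches L-position 9 → W
n=19: reaches L-position 0 → W
n=20: only reaches 10(W), 15(W), 16(W), 18(W), 19(W), all W → L
n=21: reaches L-position 14 → W
n=22: reaches L-position 20 → W
From 22, the L positions reachable in one move are: 20.

Move to 20.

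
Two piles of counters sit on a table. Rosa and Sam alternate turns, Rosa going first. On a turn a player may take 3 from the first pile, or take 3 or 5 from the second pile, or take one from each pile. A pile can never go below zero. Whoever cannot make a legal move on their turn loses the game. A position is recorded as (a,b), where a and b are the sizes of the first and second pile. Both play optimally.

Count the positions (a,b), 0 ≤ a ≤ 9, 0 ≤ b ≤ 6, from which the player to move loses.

Label each position W (a win for the player to move) or L (a loss). A position with no legal move is L; any other position is W exactly when some move reaches an L, and L when every move reaches a W.
Every move lowers a or b (never raises either), so fill the grid row by row in increasing a, and left to right within a row: each cell's successors are then already labelled.
      b=0  b=1  b=2  b=3  b=4  b=5  b=6
a=0:    L    L    L    W    W    W    W
a=1:    L    W    W    W    L    W    L
a=2:    L    W    L    W    L    W    L
a=3:    W    W    W    W    L    W    L
a=4:    W    L    L    L    W    W    W
a=5:    W    L    W    W    W    L    W
a=6:    L    L    W    W    W    W    W
a=7:    L    W    W    W    L    W    L
a=8:    L    W    L    W    L    W    L
a=9:    W    W    L    W    L    W    L
Cells with no legal move (terminal, hence L): (0,0), (0,1), (0,2), (1,0), (2,0).
The remaining L cells, each justified by listing all of its moves:
(1,4): L (options (1,1)(W), (0,3)(W) are all W)
(1,6): L (options (1,3)(W), (1,1)(W), (0,5)(W) are all W)
(2,2): L (sole option (1,1)(W) is W)
(2,4): L (options (2,1)(W), (1,3)(W) are all W)
(2,6): L (options (2,3)(W), (2,1)(W), (1,5)(W) are all W)
(3,4): L (options (0,4)(W), (3,1)(W), (2,3)(W) are all W)
(3,6): L (options (0,6)(W), (3,3)(W), (3,1)(W), (2,5)(W) are all W)
(4,1): L (options (1,1)(W), (3,0)(W) are all W)
(4,2): L (options (1,2)(W), (3,1)(W) are all W)
(4,3): L (options (1,3)(W), (4,0)(W), (3,2)(W) are all W)
(5,1): L (options (2,1)(W), (4,0)(W) are all W)
(5,5): L (options (2,5)(W), (5,2)(W), (5,0)(W), (4,4)(W) are all W)
(6,0): L (sole option (3,0)(W) is W)
(6,1): L (options (3,1)(W), (5,0)(W) are all W)
(7,0): L (sole option (4,0)(W) is W)
(7,4): L (options (4,4)(W), (7,1)(W), (6,3)(W) are all W)
(7,6): L (options (4,6)(W), (7,3)(W), (7,1)(W), (6,5)(W) are all W)
(8,0): L (sole option (5,0)(W) is W)
(8,2): L (options (5,2)(W), (7,1)(W) are all W)
(8,4): L (options (5,4)(W), (8,1)(W), (7,3)(W) are all W)
(8,6): L (options (5,6)(W), (8,3)(W), (8,1)(W), (7,5)(W) are all W)
(9,2): L (options (6,2)(W), (8,1)(W) are all W)
(9,4): L (options (6,4)(W), (9,1)(W), (8,3)(W) are all W)
(9,6): L (options (6,6)(W), (9,3)(W), (9,1)(W), (8,5)(W) are all W)
Every other cell has at least one move into one of the L cells above, so it is W.
L cells per row: a=0: 3, a=1: 3, a=2: 4, a=3: 2, a=4: 3, a=5: 2, a=6: 2, a=7: 3, a=8: 4, a=9: 3; total 29.

29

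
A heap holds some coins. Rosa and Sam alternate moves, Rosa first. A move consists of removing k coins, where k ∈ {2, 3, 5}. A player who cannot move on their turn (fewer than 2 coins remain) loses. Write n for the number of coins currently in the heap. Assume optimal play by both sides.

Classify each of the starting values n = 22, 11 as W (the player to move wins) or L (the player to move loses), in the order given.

Build the W/L table. Terminal = L. A non-terminal position is W if it has a move to some L; otherwise it is L.
n=0: no move → L
n=1: no move → L
n=2: reaches L-position 0 → W
n=3: reaches L-position 1 → W
n=4: reaches L-position 1 → W
n=5: reaches L-position 0 → W
n=6: reaches L-position 1 → W
n=7: only reaches 5(W), 4(W), 2(W), all W → L
n=8: only reaches 6(W), 5(W), 3(W), all W → L
n=9: reaches L-position 7 → W
n=10: reaches L-position 8 → W
n=11: reaches L-position 8 → W
n=12: reaches L-position 7 → W
n=13: reaches L-position 8 → W
n=14: only reaches 12(W), 11(W), 9(W), all W → L
n=15: only reaches 13(W), 12(W), 10(W), all W → L
n=16: reaches L-position 14 → W
n=17: reaches L-position 15 → W
n=18: reaches L-position 15 → W
n=19: reaches L-position 14 → W
n=20: reaches L-position 15 → W
n=21: only reaches 19(W), 18(W), 16(W), all W → L
n=22: only reaches 20(W), 19(W), 17(W), all W → L

22: L, 11: W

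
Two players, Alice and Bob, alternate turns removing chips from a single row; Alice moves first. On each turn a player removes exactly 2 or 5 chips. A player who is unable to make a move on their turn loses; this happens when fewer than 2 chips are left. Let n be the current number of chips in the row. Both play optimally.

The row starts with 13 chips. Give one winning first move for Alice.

Classify positions by backward induction: terminal positions (no move available) are L. From any other position, the mover wins iff some move reaches an L.
n=0: no move → L
n=1: no move → L
n=2: can move to 0, which is L ⇒ W
n=3: can move to 1, which is L ⇒ W
n=4: the only move is to 2(W), a W ⇒ L
n=5: can move to 0, which is L ⇒ W
n=6: can move to 4, which is L ⇒ W
n=7: moves to 5(W), 2(W); every one is W ⇒ L
n=8: moves to 6(W), 3(W); every one is W ⇒ L
n=9: can move to 7, which is L ⇒ W
n=10: can move to 8, which is L ⇒ W
n=11: moves to 9(W), 6(W); every one is W ⇒ L
n=12: can move to 7, which is L ⇒ W
n=13: can move to 11, which is L ⇒ W
From 13, the L positions reachable in one move are: 11, 8. Any move reaching one of these is winning.

Remove 2, leaving 11.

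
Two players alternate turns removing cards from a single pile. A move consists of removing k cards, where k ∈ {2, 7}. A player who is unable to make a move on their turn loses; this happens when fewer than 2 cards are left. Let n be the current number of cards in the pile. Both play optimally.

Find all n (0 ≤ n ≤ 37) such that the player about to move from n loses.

0, 1, 4, 5, 9, 10, 13, 14, 18, 19, 22, 23, 27, 28, 31, 32, 36, 37

Label each position W (a win for the player to move) or L (a loss). A position with no legal move is L; any other position is W exactly when some move reaches an L, and L when every move reaches a W.
n=0: no move → L
n=1: no move → L
n=2: can move to 0, which is L ⇒ W
n=3: can move to 1, which is L ⇒ W
n=4: the only move is to 2(W), a W ⇒ L
n=5: the only move is to 3(W), a W ⇒ L
n=6: can move to 4, which is L ⇒ W
n=7: can move to 5, which is L ⇒ W
n=8: can move to 1, which is L ⇒ W
n=9: moves to 7(W), 2(W); every one is W ⇒ L
n=10: moves to 8(W), 3(W); every one is W ⇒ L
n=11: can move to 9, which is L ⇒ W
n=12: can move to 10, which is L ⇒ W
n=13: moves to 11(W), 6(W); every one is W ⇒ L
n=14: moves to 12(W), 7(W); every one is W ⇒ L
n=15: can move to 13, which is L ⇒ W
n=16: can move to 14, which is L ⇒ W
n=17: can move to 10, which is L ⇒ W
n=18: moves to 16(W), 11(W); every one is W ⇒ L
n=19: moves to 17(W), 12(W); every one is W ⇒ L
n=20: can move to 18, which is L ⇒ W
n=21: can move to 19, which is L ⇒ W
n=22: moves to 20(W), 15(W); every one is W ⇒ L
n=23: moves to 21(W), 16(W); every one is W ⇒ L
n=24: can move to 22, which is L ⇒ W
n=25: can move to 23, which is L ⇒ W
n=26: can move to 19, which is L ⇒ W
n=27: moves to 25(W), 20(W); every one is W ⇒ L
n=28: moves to 26(W), 21(W); every one is W ⇒ L
n=29: can move to 27, which is L ⇒ W
n=30: can move to 28, which is L ⇒ W
n=31: moves to 29(W), 24(W); every one is W ⇒ L
n=32: moves to 30(W), 25(W); every one is W ⇒ L
n=33: can move to 31, which is L ⇒ W
n=34: can move to 32, which is L ⇒ W
n=35: can move to 28, which is L ⇒ W
n=36: moves to 34(W), 29(W); every one is W ⇒ L
n=37: moves to 35(W), 30(W); every one is W ⇒ L
The losing starting values of n are exactly the entries labelled L in this table (18 of them).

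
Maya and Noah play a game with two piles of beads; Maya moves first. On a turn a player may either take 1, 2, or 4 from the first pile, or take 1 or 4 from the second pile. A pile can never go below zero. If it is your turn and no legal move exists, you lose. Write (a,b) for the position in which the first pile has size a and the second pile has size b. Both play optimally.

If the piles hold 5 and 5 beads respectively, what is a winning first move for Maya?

Move to (3,5).

Classify positions by backward induction: terminal positions (no move available) are L. From any other position, the mover wins iff some move reaches an L.
No move ever increases a pile, so every position that can arise here has a ≤ 5 and b ≤ 5; it is enough to label the cells with 0 ≤ a ≤ 5 and 0 ≤ b ≤ 5.
Every move lowers a or b (never raises either), so fill the grid row by row in increasing a, and left to right within a row: each cell's successors are then already labelled.
      b=0  b=1  b=2  b=3  b=4  b=5
a=0:    L    W    L    W    W    L
a=1:    W    L    W    L    W    W
a=2:    W    W    W    W    L    W
a=3:    L    W    L    W    W    L
a=4:    W    L    W    L    W    W
a=5:    W    W    W    W    L    W
Cells with no legal move (terminal, hence L): (0,0).
The remaining L cells, each justified by listing all of its moves:
(0,2): L (sole option (0,1)(W) is W)
(0,5): L (options (0,4)(W), (0,1)(W) are all W)
(1,1): L (options (0,1)(W), (1,0)(W) are all W)
(1,3): L (options (0,3)(W), (1,2)(W) are all W)
(2,4): L (options (1,4)(W), (0,4)(W), (2,3)(W), (2,0)(W) are all W)
(3,0): L (options (2,0)(W), (1,0)(W) are all W)
(3,2): L (options (2,2)(W), (1,2)(W), (3,1)(W) are all W)
(3,5): L (options (2,5)(W), (1,5)(W), (3,4)(W), (3,1)(W) are all W)
(4,1): L (options (3,1)(W), (2,1)(W), (0,1)(W), (4,0)(W) are all W)
(4,3): L (options (3,3)(W), (2,3)(W), (0,3)(W), (4,2)(W) are all W)
(5,4): L (options (4,4)(W), (3,4)(W), (1,4)(W), (5,3)(W), (5,0)(W) are all W)
Every other cell has at least one move into one of the L cells above, so it is W.
From (5,5), the L positions reachable in one move are: (3,5), (5,4). Any move reaching one of these is winning.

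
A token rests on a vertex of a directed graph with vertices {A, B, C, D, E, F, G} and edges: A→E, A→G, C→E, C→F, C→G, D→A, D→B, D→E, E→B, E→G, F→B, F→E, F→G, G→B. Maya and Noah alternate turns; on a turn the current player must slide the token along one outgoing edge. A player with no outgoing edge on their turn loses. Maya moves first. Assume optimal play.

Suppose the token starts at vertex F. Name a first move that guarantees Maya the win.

Move to B.

Build the W/L table. Terminal = L. A non-terminal position is W if it has a move to some L; otherwise it is L.
Every edge goes from a vertex to one that appears earlier in the order B, G, E, F, C, A, D, so processing vertices in that order labels each vertex after all of its successors.
B: no outgoing edge → L
G: can move to B, which is L ⇒ W
E: can move to B, which is L ⇒ W
F: can move to B, which is L ⇒ W
C: moves to F(W), E(W), G(W); every one is W ⇒ L
A: moves to E(W), G(W); every one is W ⇒ L
D: can move to A, which is L ⇒ W
From F, the L positions reachable in one move are: B.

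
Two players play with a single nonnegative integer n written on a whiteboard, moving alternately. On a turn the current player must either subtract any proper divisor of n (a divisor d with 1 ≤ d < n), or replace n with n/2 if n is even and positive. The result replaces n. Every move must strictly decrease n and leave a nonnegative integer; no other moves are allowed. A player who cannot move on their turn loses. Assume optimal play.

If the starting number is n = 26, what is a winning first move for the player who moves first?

Label each position W (a win for the player to move) or L (a loss). A position with no legal move is L; any other position is W exactly when some move reaches an L, and L when every move reaches a W.
n=0: no move → L
n=1: no move → L
n=2: W (go to 1, an L position)
n=3: L (sole option 2(W) is W)
n=4: W (go to 3, an L position)
n=5: L (sole option 4(W) is W)
n=6: W (go to 3, an L position)
n=7: L (sole option 6(W) is W)
n=8: W (go to 7, an L position)
n=9: L (options 6(W), 8(W) are all W)
n=10: W (go to 5, an L position)
n=11: L (sole option 10(W) is W)
n=12: W (go to 9, an L position)
n=13: L (sole option 12(W) is W)
n=14: W (go to 7, an L position)
n=15: L (options 10(W), 12(W), 14(W) are all W)
n=16: W (go to 15, an L position)
n=17: L (sole option 16(W) is W)
n=18: W (go to 9, an L position)
n=19: L (sole option 18(W) is W)
n=20: W (go to 15, an L position)
n=21: L (options 14(W), 18(W), 20(W) are all W)
n=22: W (go to 11, an L position)
n=23: L (sole option 22(W) is W)
n=24: W (go to 21, an L position)
n=25: L (options 20(W), 24(W) are all W)
n=26: W (go to 13, an L position)
From 26, the L positions reachable in one move are: 13, 25. Any move reaching one of these is winning.

Move to 13.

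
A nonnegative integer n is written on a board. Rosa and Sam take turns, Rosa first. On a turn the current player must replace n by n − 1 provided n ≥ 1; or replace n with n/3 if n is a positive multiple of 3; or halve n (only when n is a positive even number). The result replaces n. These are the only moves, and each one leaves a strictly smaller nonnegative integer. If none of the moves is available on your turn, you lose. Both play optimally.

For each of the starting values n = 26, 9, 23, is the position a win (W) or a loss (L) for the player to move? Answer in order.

26: W, 9: L, 23: L

Compute win/loss labels from the base case upward. A position with no move is L. Any other position is W if it can reach an L in one move, else L.
n=0: no move → L
n=1: →0(L), so W
n=2: →1(W) only, which is W, so L
n=3: →2(L), so W
n=4: →2(L), so W
n=5: →4(W) only, which is W, so L
n=6: →2(L), so W
n=7: →6(W) only, which is W, so L
n=8: →7(L), so W
n=9: →3(W), 8(W) — all W, so L
n=10: →5(L), so W
n=11: →10(W) only, which is W, so L
n=12: →11(L), so W
n=13: →12(W) only, which is W, so L
n=14: →7(L), so W
n=15: →5(L), so W
n=16: →8(W), 15(W) — all W, so L
n=17: →16(L), so W
n=18: →9(L), so W
n=19: →18(W) only, which is W, so L
n=20: →19(L), so W
n=21: →7(L), so W
n=22: →11(L), so W
n=23: →22(W) only, which is W, so L
n=24: →23(L), so W
n=25: →24(W) only, which is W, so L
n=26: →13(L), so W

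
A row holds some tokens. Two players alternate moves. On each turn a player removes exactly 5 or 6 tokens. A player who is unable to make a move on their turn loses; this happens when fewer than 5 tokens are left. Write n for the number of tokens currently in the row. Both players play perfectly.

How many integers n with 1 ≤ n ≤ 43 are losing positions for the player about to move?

19

Work bottom-up. With no move the player to move loses. Otherwise the position is W if at least one move leads to an L position for the opponent, and L if every move leads to a W.
n=0: no move → L
n=1: no move → L
n=2: no move → L
n=3: no move → L
n=4: no move → L
n=5: →0(L), so W
n=6: →1(L), so W
n=7: →2(L), so W
n=8: →3(L), so W
n=9: →4(L), so W
n=10: →4(L), so W
n=11: →6(W), 5(W) — all W, so L
n=12: →7(W), 6(W) — all W, so L
n=13: →8(W), 7(W) — all W, so L
n=14: →9(W), 8(W) — all W, so L
n=15: →10(W), 9(W) — all W, so L
n=16: →11(L), so W
n=17: →12(L), so W
n=18: →13(L), so W
n=19: →14(L), so W
n=20: →15(L), so W
n=21: →15(L), so W
n=22: →17(W), 16(W) — all W, so L
n=23: →18(W), 17(W) — all W, so L
n=24: →19(W), 18(W) — all W, so L
n=25: →20(W), 19(W) — all W, so L
n=26: →21(W), 20(W) — all W, so L
n=27: →22(L), so W
n=28: →23(L), so W
n=29: →24(L), so W
n=30: →25(L), so W
n=31: →26(L), so W
n=32: →26(L), so W
n=33: →28(W), 27(W) — all W, so L
n=34: →29(W), 28(W) — all W, so L
n=35: →30(W), 29(W) — all W, so L
n=36: →31(W), 30(W) — all W, so L
n=37: →32(W), 31(W) — all W, so L
n=38: →33(L), so W
n=39: →34(L), so W
n=40: →35(L), so W
n=41: →36(L), so W
n=42: →37(L), so W
n=43: →37(L), so W
L entries with 1 ≤ n ≤ 43 (n=0 is outside the asked range and is not counted): n = 1, 2, 3, 4, 11, 12, 13, 14, 15, 22, 23, 24, 25, 26, 33, 34, 35, 36, 37; that makes 19.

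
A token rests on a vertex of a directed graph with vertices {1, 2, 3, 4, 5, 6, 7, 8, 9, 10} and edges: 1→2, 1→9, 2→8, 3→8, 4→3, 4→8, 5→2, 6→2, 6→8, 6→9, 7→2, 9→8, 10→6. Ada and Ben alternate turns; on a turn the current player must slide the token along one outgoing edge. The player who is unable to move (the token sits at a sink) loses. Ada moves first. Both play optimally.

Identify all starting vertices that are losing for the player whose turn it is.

1, 5, 7, 8, 10

Label each position W (a win for the player to move) or L (a loss). A position with no legal move is L; any other position is W exactly when some move reaches an L, and L when every move reaches a W.
Every edge goes from a vertex to one that appears earlier in the order 8, 3, 2, 9, 4, 1, 6, 10, 5, 7, so processing vertices in that order labels each vertex after all of its successors.
8: no outgoing edge → L
3: can move to 8, which is L ⇒ W
2: can move to 8, which is L ⇒ W
9: can move to 8, which is L ⇒ W
4: can move to 8, which is L ⇒ W
1: moves to 9(W), 2(W); every one is W ⇒ L
6: can move to 8, which is L ⇒ W
10: the only move is to 6(W), a W ⇒ L
5: the only move is to 2(W), a W ⇒ L
7: the only move is to 2(W), a W ⇒ L
Reading off the rows marked L gives the requested list; there are 5 such vertices.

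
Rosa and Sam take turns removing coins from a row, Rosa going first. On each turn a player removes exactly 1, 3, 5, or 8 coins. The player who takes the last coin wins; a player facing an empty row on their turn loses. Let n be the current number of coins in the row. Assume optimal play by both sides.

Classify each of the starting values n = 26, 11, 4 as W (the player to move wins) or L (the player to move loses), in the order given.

26: L, 11: W, 4: L

Classify positions by backward induction: terminal positions (no move available) are L. From any other position, the mover wins iff some move reaches an L.
n=0: no move → L
n=1: →0(L), so W
n=2: →1(W) only, which is W, so L
n=3: →2(L), so W
n=4: →3(W), 1(W) — all W, so L
n=5: →4(L), so W
n=6: →5(W), 3(W), 1(W) — all W, so L
n=7: →6(L), so W
n=8: →0(L), so W
n=9: →6(L), so W
n=10: →2(L), so W
n=11: →6(L), so W
n=12: →4(L), so W
n=13: →12(W), 10(W), 8(W), 5(W) — all W, so L
n=14: →13(L), so W
n=15: →14(W), 12(W), 10(W), 7(W) — all W, so L
n=16: →15(L), so W
n=17: →16(W), 14(W), 12(W), 9(W) — all W, so L
n=18: →17(L), so W
n=19: →18(W), 16(W), 14(W), 11(W) — all W, so L
n=20: →19(L), so W
n=21: →13(L), so W
n=22: →19(L), so W
n=23: →15(L), so W
n=24: →19(L), so W
n=25: →17(L), so W
n=26: →25(W), 23(W), 21(W), 18(W) — all W, so L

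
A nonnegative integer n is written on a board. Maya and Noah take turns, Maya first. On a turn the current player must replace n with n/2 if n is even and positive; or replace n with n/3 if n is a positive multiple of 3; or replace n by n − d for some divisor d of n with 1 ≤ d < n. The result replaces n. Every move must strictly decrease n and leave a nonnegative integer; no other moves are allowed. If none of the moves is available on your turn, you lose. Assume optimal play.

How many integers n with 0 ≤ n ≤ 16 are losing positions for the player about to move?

8

Positions with no move are L. A position that does have a move is losing for the player to move precisely when every available move leads to a winning position for the opponent. Fill in the labels:
n=0: no move → L
n=1: no move → L
n=2: →1(L), so W
n=3: →1(L), so W
n=4: →2(W), 3(W) — all W, so L
n=5: →4(L), so W
n=6: →4(L), so W
n=7: →6(W) only, which is W, so L
n=8: →4(L), so W
n=9: →3(W), 6(W), 8(W) — all W, so L
n=10: →9(L), so W
n=11: →10(W) only, which is W, so L
n=12: →4(L), so W
n=13: →12(W) only, which is W, so L
n=14: →7(L), so W
n=15: →5(W), 10(W), 12(W), 14(W) — all W, so L
n=16: →15(L), so W
L entries with 0 ≤ n ≤ 16: n = 0, 1, 4, 7, 9, 11, 13, 15; that makes 8.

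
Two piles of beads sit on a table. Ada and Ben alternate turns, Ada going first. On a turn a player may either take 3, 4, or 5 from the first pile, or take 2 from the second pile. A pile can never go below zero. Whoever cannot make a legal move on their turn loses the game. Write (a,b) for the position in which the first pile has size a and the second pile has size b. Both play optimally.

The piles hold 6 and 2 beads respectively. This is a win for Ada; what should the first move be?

Classify positions by backward induction: terminal positions (no move available) are L. From any other position, the mover wins iff some move reaches an L.
No move ever increases a pile, so every position that can arise here has a ≤ 6 and b ≤ 2; it is enough to label the cells with 0 ≤ a ≤ 6 and 0 ≤ b ≤ 2.
Every move lowers a or b (never raises either), so fill the grid row by row in increasing a, and left to right within a row: each cell's successors are then already labelled.
      b=0  b=1  b=2
a=0:    L    L    W
a=1:    L    L    W
a=2:    L    L    W
a=3:    W    W    L
a=4:    W    W    L
a=5:    W    W    L
a=6:    W    W    W
Cells with no legal move (terminal, hence L): (0,0), (0,1), (1,0), (1,1), (2,0), (2,1).
The remaining L cells, each justified by listing all of its moves:
(3,2): only reaches (0,2)(W), (3,0)(W), all W → L
(4,2): only reaches (1,2)(W), (0,2)(W), (4,0)(W), all W → L
(5,2): only reaches (2,2)(W), (1,2)(W), (0,2)(W), (5,0)(W), all W → L
Every other cell has at least one move into one of the L cells above, so it is W.
From (6,2), the L positions reachable in one move are: (3,2).

Move to (3,2).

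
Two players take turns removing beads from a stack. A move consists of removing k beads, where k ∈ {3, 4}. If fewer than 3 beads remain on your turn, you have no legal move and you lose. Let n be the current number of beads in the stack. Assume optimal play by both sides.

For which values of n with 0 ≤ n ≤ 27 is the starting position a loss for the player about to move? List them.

Compute win/loss labels from the base case upward. A position with no move is L. Any other position is W if it can reach an L in one move, else L.
n=0: no move → L
n=1: no move → L
n=2: no move → L
n=3: can move to 0, which is L ⇒ W
n=4: can move to 1, which is L ⇒ W
n=5: can move to 2, which is L ⇒ W
n=6: can move to 2, which is L ⇒ W
n=7: moves to 4(W), 3(W); every one is W ⇒ L
n=8: moves to 5(W), 4(W); every one is W ⇒ L
n=9: moves to 6(W), 5(W); every one is W ⇒ L
n=10: can move to 7, which is L ⇒ W
n=11: can move to 8, which is L ⇒ W
n=12: can move to 9, which is L ⇒ W
n=13: can move to 9, which is L ⇒ W
n=14: moves to 11(W), 10(W); every one is W ⇒ L
n=15: moves to 12(W), 11(W); every one is W ⇒ L
n=16: moves to 13(W), 12(W); every one is W ⇒ L
n=17: can move to 14, which is L ⇒ W
n=18: can move to 15, which is L ⇒ W
n=19: can move to 16, which is L ⇒ W
n=20: can move to 16, which is L ⇒ W
n=21: moves to 18(W), 17(W); every one is W ⇒ L
n=22: moves to 19(W), 18(W); every one is W ⇒ L
n=23: moves to 20(W), 19(W); every one is W ⇒ L
n=24: can move to 21, which is L ⇒ W
n=25: can move to 22, which is L ⇒ W
n=26: can move to 23, which is L ⇒ W
n=27: can move to 23, which is L ⇒ W
The losing starting values of n are exactly the entries labelled L in this table (12 of them).

0, 1, 2, 7, 8, 9, 14, 15, 16, 21, 22, 23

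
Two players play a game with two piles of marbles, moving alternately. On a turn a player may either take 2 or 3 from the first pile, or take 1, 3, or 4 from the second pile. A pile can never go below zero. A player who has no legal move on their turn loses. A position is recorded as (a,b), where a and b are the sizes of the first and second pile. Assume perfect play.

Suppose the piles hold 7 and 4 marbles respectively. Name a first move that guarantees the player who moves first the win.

Positions with no move are L. A position that does have a move is losing for the player to move precisely when every available move leads to a winning position for the opponent. Fill in the labels:
No move ever increases a pile, so every position that can arise here has a ≤ 7 and b ≤ 4; it is enough to label the cells with 0 ≤ a ≤ 7 and 0 ≤ b ≤ 4.
Every move lowers a or b (never raises either), so fill the grid row by row in increasing a, and left to right within a row: each cell's successors are then already labelled.
      b=0  b=1  b=2  b=3  b=4
a=0:    L    W    L    W    W
a=1:    L    W    L    W    W
a=2:    W    L    W    L    W
a=3:    W    L    W    L    W
a=4:    W    W    W    W    L
a=5:    L    W    L    W    W
a=6:    L    W    L    W    W
a=7:    W    L    W    L    W
Cells with no legal move (terminal, hence L): (0,0), (1,0).
The remaining L cells, each justified by listing all of its moves:
(0,2): L (sole option (0,1)(W) is W)
(1,2): L (sole option (1,1)(W) is W)
(2,1): L (options (0,1)(W), (2,0)(W) are all W)
(2,3): L (options (0,3)(W), (2,2)(W), (2,0)(W) are all W)
(3,1): L (options (1,1)(W), (0,1)(W), (3,0)(W) are all W)
(3,3): L (options (1,3)(W), (0,3)(W), (3,2)(W), (3,0)(W) are all W)
(4,4): L (options (2,4)(W), (1,4)(W), (4,3)(W), (4,1)(W), (4,0)(W) are all W)
(5,0): L (options (3,0)(W), (2,0)(W) are all W)
(5,2): L (options (3,2)(W), (2,2)(W), (5,1)(W) are all W)
(6,0): L (options (4,0)(W), (3,0)(W) are all W)
(6,2): L (options (4,2)(W), (3,2)(W), (6,1)(W) are all W)
(7,1): L (options (5,1)(W), (4,1)(W), (7,0)(W) are all W)
(7,3): L (options (5,3)(W), (4,3)(W), (7,2)(W), (7,0)(W) are all W)
Every other cell has at least one move into one of the L cells above, so it is W.
From (7,4), the L positions reachable in one move are: (4,4), (7,3), (7,1). Any move reaching one of these is winning.

Move to (4,4).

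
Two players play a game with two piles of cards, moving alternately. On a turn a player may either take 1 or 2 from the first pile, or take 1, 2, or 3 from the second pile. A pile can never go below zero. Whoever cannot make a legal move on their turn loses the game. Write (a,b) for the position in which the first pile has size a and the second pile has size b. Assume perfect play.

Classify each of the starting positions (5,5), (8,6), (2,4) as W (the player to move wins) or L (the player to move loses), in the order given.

(5,5): W, (8,6): L, (2,4): W

Positions with no move are L. A position that does have a move is losing for the player to move precisely when every available move leads to a winning position for the opponent. Fill in the labels:
No move ever increases a pile, so every position that can arise here has a ≤ 8 and b ≤ 6; it is enough to label the cells with 0 ≤ a ≤ 8 and 0 ≤ b ≤ 6.
Every move lowers a or b (never raises either), so fill the grid row by row in increasing a, and left to right within a row: each cell's successors are then already labelled.
      b=0  b=1  b=2  b=3  b=4  b=5  b=6
a=0:    L    W    W    W    L    W    W
a=1:    W    L    W    W    W    L    W
a=2:    W    W    L    W    W    W    L
a=3:    L    W    W    W    L    W    W
a=4:    W    L    W    W    W    L    W
a=5:    W    W    L    W    W    W    L
a=6:    L    W    W    W    L    W    W
a=7:    W    L    W    W    W    L    W
a=8:    W    W    L    W    W    W    L
Cells with no legal move (terminal, hence L): (0,0).
The remaining L cells, each justified by listing all of its moves:
(0,4): moves to (0,3)(W), (0,2)(W), (0,1)(W); every one is W ⇒ L
(1,1): moves to (0,1)(W), (1,0)(W); every one is W ⇒ L
(1,5): moves to (0,5)(W), (1,4)(W), (1,3)(W), (1,2)(W); every one is W ⇒ L
(2,2): moves to (1,2)(W), (0,2)(W), (2,1)(W), (2,0)(W); every one is W ⇒ L
(2,6): moves to (1,6)(W), (0,6)(W), (2,5)(W), (2,4)(W), (2,3)(W); every one is W ⇒ L
(3,0): moves to (2,0)(W), (1,0)(W); every one is W ⇒ L
(3,4): moves to (2,4)(W), (1,4)(W), (3,3)(W), (3,2)(W), (3,1)(W); every one is W ⇒ L
(4,1): moves to (3,1)(W), (2,1)(W), (4,0)(W); every one is W ⇒ L
(4,5): moves to (3,5)(W), (2,5)(W), (4,4)(W), (4,3)(W), (4,2)(W); every one is W ⇒ L
(5,2): moves to (4,2)(W), (3,2)(W), (5,1)(W), (5,0)(W); every one is W ⇒ L
(5,6): moves to (4,6)(W), (3,6)(W), (5,5)(W), (5,4)(W), (5,3)(W); every one is W ⇒ L
(6,0): moves to (5,0)(W), (4,0)(W); every one is W ⇒ L
(6,4): moves to (5,4)(W), (4,4)(W), (6,3)(W), (6,2)(W), (6,1)(W); every one is W ⇒ L
(7,1): moves to (6,1)(W), (5,1)(W), (7,0)(W); every one is W ⇒ L
(7,5): moves to (6,5)(W), (5,5)(W), (7,4)(W), (7,3)(W), (7,2)(W); every one is W ⇒ L
(8,2): moves to (7,2)(W), (6,2)(W), (8,1)(W), (8,0)(W); every one is W ⇒ L
(8,6): moves to (7,6)(W), (6,6)(W), (8,5)(W), (8,4)(W), (8,3)(W); every one is W ⇒ L
Every other cell has at least one move into one of the L cells above, so it is W.
(5,5): the move to (4,5) reaches an L cell, so W
(8,6): one of the L cells justified above, so L
(2,4): the move to (0,4) reaches an L cell, so W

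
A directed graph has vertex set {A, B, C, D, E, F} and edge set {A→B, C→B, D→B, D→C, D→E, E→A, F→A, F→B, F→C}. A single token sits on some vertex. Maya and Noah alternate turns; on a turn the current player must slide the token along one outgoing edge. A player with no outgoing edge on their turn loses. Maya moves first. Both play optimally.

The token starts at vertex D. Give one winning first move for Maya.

Compute win/loss labels from the base case upward. A position with no move is L. Any other position is W if it can reach an L in one move, else L.
Every edge goes from a vertex to one that appears earlier in the order B, A, C, F, E, D, so processing vertices in that order labels each vertex after all of its successors.
B: no outgoing edge → L
A: →B(L), so W
C: →B(L), so W
F: →B(L), so W
E: →A(W) only, which is W, so L
D: →E(L), so W
From D, the L positions reachable in one move are: E, B. Any move reaching one of these is winning.

Move to E.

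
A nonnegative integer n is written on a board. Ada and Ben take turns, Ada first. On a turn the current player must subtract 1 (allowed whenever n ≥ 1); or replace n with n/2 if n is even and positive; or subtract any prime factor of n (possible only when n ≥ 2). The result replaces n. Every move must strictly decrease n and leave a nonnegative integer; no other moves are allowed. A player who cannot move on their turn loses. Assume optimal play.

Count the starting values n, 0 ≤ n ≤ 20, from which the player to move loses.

5

Classify positions by backward induction: terminal positions (no move available) are L. From any other position, the mover wins iff some move reaches an L.
n=0: no move → L
n=1: reaches L-position 0 → W
n=2: reaches L-position 0 → W
n=3: reaches L-position 0 → W
n=4: only reaches 2(W), 3(W), all W → L
n=5: reaches L-position 0 → W
n=6: reaches L-position 4 → W
n=7: reaches L-position 0 → W
n=8: reaches L-position 4 → W
n=9: only reaches 6(W), 8(W), all W → L
n=10: reaches L-position 9 → W
n=11: reaches L-position 0 → W
n=12: reaches L-position 9 → W
n=13: reaches L-position 0 → W
n=14: only reaches 7(W), 12(W), 13(W), all W → L
n=15: reaches L-position 14 → W
n=16: reaches L-position 14 → W
n=17: reaches L-position 0 → W
n=18: reaches L-position 9 → W
n=19: reaches L-position 0 → W
n=20: only reaches 10(W), 15(W), 18(W), 19(W), all W → L
L entries with 0 ≤ n ≤ 20: n = 0, 4, 9, 14, 20; that makes 5.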